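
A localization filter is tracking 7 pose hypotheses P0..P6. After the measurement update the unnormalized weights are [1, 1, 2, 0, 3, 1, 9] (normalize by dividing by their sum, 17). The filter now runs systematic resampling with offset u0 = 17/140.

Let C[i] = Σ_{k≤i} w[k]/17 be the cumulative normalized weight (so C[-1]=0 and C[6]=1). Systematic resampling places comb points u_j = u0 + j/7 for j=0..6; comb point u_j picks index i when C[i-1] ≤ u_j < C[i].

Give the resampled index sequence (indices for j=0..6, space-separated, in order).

2 4 4 6 6 6 6

C = [1/17, 2/17, 4/17, 4/17, 7/17, 8/17, 1]
j=0: u_0=17/140 ∈ [2/17, 4/17) → index 2
j=1: u_1=37/140 ∈ [4/17, 7/17) → index 4
j=2: u_2=57/140 ∈ [4/17, 7/17) → index 4
j=3: u_3=11/20 ∈ [8/17, 1) → index 6
j=4: u_4=97/140 ∈ [8/17, 1) → index 6
j=5: u_5=117/140 ∈ [8/17, 1) → index 6
j=6: u_6=137/140 ∈ [8/17, 1) → index 6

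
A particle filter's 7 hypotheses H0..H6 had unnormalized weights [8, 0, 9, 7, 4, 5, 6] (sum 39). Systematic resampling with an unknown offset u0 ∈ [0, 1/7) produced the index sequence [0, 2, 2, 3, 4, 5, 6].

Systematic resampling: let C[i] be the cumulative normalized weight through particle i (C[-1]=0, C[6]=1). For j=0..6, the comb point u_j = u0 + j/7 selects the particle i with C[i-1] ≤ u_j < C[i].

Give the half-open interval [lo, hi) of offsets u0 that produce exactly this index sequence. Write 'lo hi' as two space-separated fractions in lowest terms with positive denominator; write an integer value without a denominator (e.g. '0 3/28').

C = [8/39, 8/39, 17/39, 8/13, 28/39, 11/13, 1]
j=0 picked index 0: u0 ∈ [0, 8/39)
j=1 picked index 2: u0 ∈ [17/273, 80/273)
j=2 picked index 2: u0 ∈ [-22/273, 41/273)
j=3 picked index 3: u0 ∈ [2/273, 17/91)
j=4 picked index 4: u0 ∈ [4/91, 40/273)
j=5 picked index 5: u0 ∈ [1/273, 12/91)
j=6 picked index 6: u0 ∈ [-1/91, 1/7)
intersection: [17/273, 12/91)

17/273 12/91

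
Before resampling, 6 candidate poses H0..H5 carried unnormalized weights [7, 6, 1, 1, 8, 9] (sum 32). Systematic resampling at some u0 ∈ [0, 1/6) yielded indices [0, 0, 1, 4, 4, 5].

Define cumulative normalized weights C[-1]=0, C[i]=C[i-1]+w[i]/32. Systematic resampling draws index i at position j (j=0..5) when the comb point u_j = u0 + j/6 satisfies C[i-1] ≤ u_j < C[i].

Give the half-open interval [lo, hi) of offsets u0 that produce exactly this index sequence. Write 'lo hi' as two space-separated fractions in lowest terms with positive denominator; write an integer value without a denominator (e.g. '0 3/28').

0 5/96

C = [7/32, 13/32, 7/16, 15/32, 23/32, 1]
j=0 picked index 0: u0 ∈ [0, 7/32)
j=1 picked index 0: u0 ∈ [-1/6, 5/96)
j=2 picked index 1: u0 ∈ [-11/96, 7/96)
j=3 picked index 4: u0 ∈ [-1/32, 7/32)
j=4 picked index 4: u0 ∈ [-19/96, 5/96)
j=5 picked index 5: u0 ∈ [-11/96, 1/6)
intersection: [0, 5/96)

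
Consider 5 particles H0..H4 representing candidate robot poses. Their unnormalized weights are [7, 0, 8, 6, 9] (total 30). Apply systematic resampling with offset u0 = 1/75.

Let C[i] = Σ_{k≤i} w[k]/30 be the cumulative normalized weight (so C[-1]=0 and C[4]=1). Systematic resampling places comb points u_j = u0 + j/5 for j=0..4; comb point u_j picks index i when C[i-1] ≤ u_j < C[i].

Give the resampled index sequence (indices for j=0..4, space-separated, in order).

0 0 2 3 4

C = [7/30, 7/30, 1/2, 7/10, 1]
j=0: u_0=1/75 ∈ [0, 7/30) → index 0
j=1: u_1=16/75 ∈ [0, 7/30) → index 0
j=2: u_2=31/75 ∈ [7/30, 1/2) → index 2
j=3: u_3=46/75 ∈ [1/2, 7/10) → index 3
j=4: u_4=61/75 ∈ [7/10, 1) → index 4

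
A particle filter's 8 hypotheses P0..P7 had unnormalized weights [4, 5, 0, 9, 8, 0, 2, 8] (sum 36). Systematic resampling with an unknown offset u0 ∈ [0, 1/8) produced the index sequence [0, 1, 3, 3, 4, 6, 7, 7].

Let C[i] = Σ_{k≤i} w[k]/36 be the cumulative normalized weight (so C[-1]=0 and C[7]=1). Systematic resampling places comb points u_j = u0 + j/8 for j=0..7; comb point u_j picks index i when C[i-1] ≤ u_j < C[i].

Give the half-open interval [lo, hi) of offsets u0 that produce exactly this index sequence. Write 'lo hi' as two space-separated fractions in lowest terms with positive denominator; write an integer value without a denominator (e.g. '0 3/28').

C = [1/9, 1/4, 1/4, 1/2, 13/18, 13/18, 7/9, 1]
j=0 picked index 0: u0 ∈ [0, 1/9)
j=1 picked index 1: u0 ∈ [-1/72, 1/8)
j=2 picked index 3: u0 ∈ [0, 1/4)
j=3 picked index 3: u0 ∈ [-1/8, 1/8)
j=4 picked index 4: u0 ∈ [0, 2/9)
j=5 picked index 6: u0 ∈ [7/72, 11/72)
j=6 picked index 7: u0 ∈ [1/36, 1/4)
j=7 picked index 7: u0 ∈ [-7/72, 1/8)
intersection: [7/72, 1/9)

7/72 1/9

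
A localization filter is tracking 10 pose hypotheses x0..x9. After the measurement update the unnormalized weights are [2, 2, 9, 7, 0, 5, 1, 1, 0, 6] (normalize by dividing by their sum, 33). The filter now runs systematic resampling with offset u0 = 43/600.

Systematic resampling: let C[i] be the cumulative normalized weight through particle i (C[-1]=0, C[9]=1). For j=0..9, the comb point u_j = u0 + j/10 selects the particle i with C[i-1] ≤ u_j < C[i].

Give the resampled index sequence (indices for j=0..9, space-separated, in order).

C = [2/33, 4/33, 13/33, 20/33, 20/33, 25/33, 26/33, 9/11, 9/11, 1]
j=0: u_0=43/600 ∈ [2/33, 4/33) → index 1
j=1: u_1=103/600 ∈ [4/33, 13/33) → index 2
j=2: u_2=163/600 ∈ [4/33, 13/33) → index 2
j=3: u_3=223/600 ∈ [4/33, 13/33) → index 2
j=4: u_4=283/600 ∈ [13/33, 20/33) → index 3
j=5: u_5=343/600 ∈ [13/33, 20/33) → index 3
j=6: u_6=403/600 ∈ [20/33, 25/33) → index 5
j=7: u_7=463/600 ∈ [25/33, 26/33) → index 6
j=8: u_8=523/600 ∈ [9/11, 1) → index 9
j=9: u_9=583/600 ∈ [9/11, 1) → index 9

1 2 2 2 3 3 5 6 9 9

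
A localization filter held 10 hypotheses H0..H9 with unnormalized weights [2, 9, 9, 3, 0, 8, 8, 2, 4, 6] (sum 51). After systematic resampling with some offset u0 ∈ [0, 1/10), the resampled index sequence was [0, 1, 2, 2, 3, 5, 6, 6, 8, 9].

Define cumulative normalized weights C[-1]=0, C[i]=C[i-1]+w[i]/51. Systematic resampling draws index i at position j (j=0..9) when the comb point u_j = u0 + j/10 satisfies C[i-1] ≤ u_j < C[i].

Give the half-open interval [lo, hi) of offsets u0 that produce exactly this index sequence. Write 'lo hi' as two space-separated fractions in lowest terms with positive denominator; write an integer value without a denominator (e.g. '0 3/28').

C = [2/51, 11/51, 20/51, 23/51, 23/51, 31/51, 13/17, 41/51, 15/17, 1]
j=0 picked index 0: u0 ∈ [0, 2/51)
j=1 picked index 1: u0 ∈ [-31/510, 59/510)
j=2 picked index 2: u0 ∈ [4/255, 49/255)
j=3 picked index 2: u0 ∈ [-43/510, 47/510)
j=4 picked index 3: u0 ∈ [-2/255, 13/255)
j=5 picked index 5: u0 ∈ [-5/102, 11/102)
j=6 picked index 6: u0 ∈ [2/255, 14/85)
j=7 picked index 6: u0 ∈ [-47/510, 11/170)
j=8 picked index 8: u0 ∈ [1/255, 7/85)
j=9 picked index 9: u0 ∈ [-3/170, 1/10)
intersection: [4/255, 2/51)

4/255 2/51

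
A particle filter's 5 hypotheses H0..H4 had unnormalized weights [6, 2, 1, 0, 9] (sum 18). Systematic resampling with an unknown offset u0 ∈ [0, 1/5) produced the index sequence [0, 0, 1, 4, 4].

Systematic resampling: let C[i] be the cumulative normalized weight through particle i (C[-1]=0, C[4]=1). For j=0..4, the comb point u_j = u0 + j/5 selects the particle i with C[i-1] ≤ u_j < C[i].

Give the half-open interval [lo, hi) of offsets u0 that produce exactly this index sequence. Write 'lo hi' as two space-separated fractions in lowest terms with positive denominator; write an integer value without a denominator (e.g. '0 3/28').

C = [1/3, 4/9, 1/2, 1/2, 1]
j=0 picked index 0: u0 ∈ [0, 1/3)
j=1 picked index 0: u0 ∈ [-1/5, 2/15)
j=2 picked index 1: u0 ∈ [-1/15, 2/45)
j=3 picked index 4: u0 ∈ [-1/10, 2/5)
j=4 picked index 4: u0 ∈ [-3/10, 1/5)
intersection: [0, 2/45)

0 2/45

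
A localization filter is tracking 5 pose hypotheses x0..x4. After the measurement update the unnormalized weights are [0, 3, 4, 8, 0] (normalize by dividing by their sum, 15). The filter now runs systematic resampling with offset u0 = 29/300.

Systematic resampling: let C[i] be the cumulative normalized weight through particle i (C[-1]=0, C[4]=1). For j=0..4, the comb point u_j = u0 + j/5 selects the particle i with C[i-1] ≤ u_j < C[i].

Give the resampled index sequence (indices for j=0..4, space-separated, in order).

1 2 3 3 3

C = [0, 1/5, 7/15, 1, 1]
j=0: u_0=29/300 ∈ [0, 1/5) → index 1
j=1: u_1=89/300 ∈ [1/5, 7/15) → index 2
j=2: u_2=149/300 ∈ [7/15, 1) → index 3
j=3: u_3=209/300 ∈ [7/15, 1) → index 3
j=4: u_4=269/300 ∈ [7/15, 1) → index 3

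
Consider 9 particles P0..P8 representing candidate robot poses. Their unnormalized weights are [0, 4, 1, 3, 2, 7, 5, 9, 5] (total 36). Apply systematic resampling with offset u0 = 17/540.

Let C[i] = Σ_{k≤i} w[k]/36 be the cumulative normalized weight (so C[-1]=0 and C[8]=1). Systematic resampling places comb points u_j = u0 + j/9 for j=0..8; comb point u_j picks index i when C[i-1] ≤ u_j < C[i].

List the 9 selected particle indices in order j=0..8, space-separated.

1 3 4 5 6 6 7 7 8

C = [0, 1/9, 5/36, 2/9, 5/18, 17/36, 11/18, 31/36, 1]
j=0: u_0=17/540 ∈ [0, 1/9) → index 1
j=1: u_1=77/540 ∈ [5/36, 2/9) → index 3
j=2: u_2=137/540 ∈ [2/9, 5/18) → index 4
j=3: u_3=197/540 ∈ [5/18, 17/36) → index 5
j=4: u_4=257/540 ∈ [17/36, 11/18) → index 6
j=5: u_5=317/540 ∈ [17/36, 11/18) → index 6
j=6: u_6=377/540 ∈ [11/18, 31/36) → index 7
j=7: u_7=437/540 ∈ [11/18, 31/36) → index 7
j=8: u_8=497/540 ∈ [31/36, 1) → index 8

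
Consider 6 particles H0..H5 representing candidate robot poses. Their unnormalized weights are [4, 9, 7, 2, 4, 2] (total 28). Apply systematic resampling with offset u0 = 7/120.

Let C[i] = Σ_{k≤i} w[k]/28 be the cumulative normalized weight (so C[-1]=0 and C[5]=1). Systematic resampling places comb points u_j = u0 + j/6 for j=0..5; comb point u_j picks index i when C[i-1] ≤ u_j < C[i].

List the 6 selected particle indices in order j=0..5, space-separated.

C = [1/7, 13/28, 5/7, 11/14, 13/14, 1]
j=0: u_0=7/120 ∈ [0, 1/7) → index 0
j=1: u_1=9/40 ∈ [1/7, 13/28) → index 1
j=2: u_2=47/120 ∈ [1/7, 13/28) → index 1
j=3: u_3=67/120 ∈ [13/28, 5/7) → index 2
j=4: u_4=29/40 ∈ [5/7, 11/14) → index 3
j=5: u_5=107/120 ∈ [11/14, 13/14) → index 4

0 1 1 2 3 4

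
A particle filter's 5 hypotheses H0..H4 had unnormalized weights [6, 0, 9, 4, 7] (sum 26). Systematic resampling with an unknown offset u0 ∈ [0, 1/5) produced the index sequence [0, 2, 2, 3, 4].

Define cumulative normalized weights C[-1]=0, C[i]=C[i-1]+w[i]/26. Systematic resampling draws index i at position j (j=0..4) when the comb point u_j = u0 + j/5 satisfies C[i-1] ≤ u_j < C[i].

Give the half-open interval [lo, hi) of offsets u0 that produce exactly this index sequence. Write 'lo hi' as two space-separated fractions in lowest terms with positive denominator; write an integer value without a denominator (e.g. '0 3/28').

C = [3/13, 3/13, 15/26, 19/26, 1]
j=0 picked index 0: u0 ∈ [0, 3/13)
j=1 picked index 2: u0 ∈ [2/65, 49/130)
j=2 picked index 2: u0 ∈ [-11/65, 23/130)
j=3 picked index 3: u0 ∈ [-3/130, 17/130)
j=4 picked index 4: u0 ∈ [-9/130, 1/5)
intersection: [2/65, 17/130)

2/65 17/130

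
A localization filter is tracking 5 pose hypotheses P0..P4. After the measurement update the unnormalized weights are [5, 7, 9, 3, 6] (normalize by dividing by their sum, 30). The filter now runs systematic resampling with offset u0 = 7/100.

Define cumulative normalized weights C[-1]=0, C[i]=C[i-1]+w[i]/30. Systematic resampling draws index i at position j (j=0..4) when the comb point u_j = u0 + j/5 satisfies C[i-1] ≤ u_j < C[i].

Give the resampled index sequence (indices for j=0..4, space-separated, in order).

C = [1/6, 2/5, 7/10, 4/5, 1]
j=0: u_0=7/100 ∈ [0, 1/6) → index 0
j=1: u_1=27/100 ∈ [1/6, 2/5) → index 1
j=2: u_2=47/100 ∈ [2/5, 7/10) → index 2
j=3: u_3=67/100 ∈ [2/5, 7/10) → index 2
j=4: u_4=87/100 ∈ [4/5, 1) → index 4

0 1 2 2 4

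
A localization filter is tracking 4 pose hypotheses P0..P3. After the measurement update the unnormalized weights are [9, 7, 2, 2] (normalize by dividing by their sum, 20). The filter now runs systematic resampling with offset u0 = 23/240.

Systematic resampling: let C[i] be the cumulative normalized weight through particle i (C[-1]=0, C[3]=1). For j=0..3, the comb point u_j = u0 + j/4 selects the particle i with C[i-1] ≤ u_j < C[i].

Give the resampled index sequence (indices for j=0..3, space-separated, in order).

0 0 1 2

C = [9/20, 4/5, 9/10, 1]
j=0: u_0=23/240 ∈ [0, 9/20) → index 0
j=1: u_1=83/240 ∈ [0, 9/20) → index 0
j=2: u_2=143/240 ∈ [9/20, 4/5) → index 1
j=3: u_3=203/240 ∈ [4/5, 9/10) → index 2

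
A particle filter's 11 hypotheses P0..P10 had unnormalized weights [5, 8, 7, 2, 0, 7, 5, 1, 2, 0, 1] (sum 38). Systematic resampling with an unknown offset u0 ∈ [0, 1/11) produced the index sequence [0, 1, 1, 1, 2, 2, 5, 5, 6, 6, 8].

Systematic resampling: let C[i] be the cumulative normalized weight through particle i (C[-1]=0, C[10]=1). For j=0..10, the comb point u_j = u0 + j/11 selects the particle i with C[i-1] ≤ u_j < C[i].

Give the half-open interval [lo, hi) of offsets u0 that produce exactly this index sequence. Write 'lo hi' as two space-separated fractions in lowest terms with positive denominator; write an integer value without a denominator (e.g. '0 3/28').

C = [5/38, 13/38, 10/19, 11/19, 11/19, 29/38, 17/19, 35/38, 37/38, 37/38, 1]
j=0 picked index 0: u0 ∈ [0, 5/38)
j=1 picked index 1: u0 ∈ [17/418, 105/418)
j=2 picked index 1: u0 ∈ [-21/418, 67/418)
j=3 picked index 1: u0 ∈ [-59/418, 29/418)
j=4 picked index 2: u0 ∈ [-9/418, 34/209)
j=5 picked index 2: u0 ∈ [-47/418, 15/209)
j=6 picked index 5: u0 ∈ [7/209, 91/418)
j=7 picked index 5: u0 ∈ [-12/209, 53/418)
j=8 picked index 6: u0 ∈ [15/418, 35/209)
j=9 picked index 6: u0 ∈ [-23/418, 16/209)
j=10 picked index 8: u0 ∈ [5/418, 27/418)
intersection: [17/418, 27/418)

17/418 27/418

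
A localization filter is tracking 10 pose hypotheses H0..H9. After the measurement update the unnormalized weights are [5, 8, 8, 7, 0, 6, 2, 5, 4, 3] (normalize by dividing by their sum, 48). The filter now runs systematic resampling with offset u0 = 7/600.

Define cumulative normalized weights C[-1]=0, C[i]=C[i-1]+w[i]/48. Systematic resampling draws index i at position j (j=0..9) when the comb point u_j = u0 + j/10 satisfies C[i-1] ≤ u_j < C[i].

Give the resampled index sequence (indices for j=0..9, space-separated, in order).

0 1 1 2 2 3 5 6 7 8

C = [5/48, 13/48, 7/16, 7/12, 7/12, 17/24, 3/4, 41/48, 15/16, 1]
j=0: u_0=7/600 ∈ [0, 5/48) → index 0
j=1: u_1=67/600 ∈ [5/48, 13/48) → index 1
j=2: u_2=127/600 ∈ [5/48, 13/48) → index 1
j=3: u_3=187/600 ∈ [13/48, 7/16) → index 2
j=4: u_4=247/600 ∈ [13/48, 7/16) → index 2
j=5: u_5=307/600 ∈ [7/16, 7/12) → index 3
j=6: u_6=367/600 ∈ [7/12, 17/24) → index 5
j=7: u_7=427/600 ∈ [17/24, 3/4) → index 6
j=8: u_8=487/600 ∈ [3/4, 41/48) → index 7
j=9: u_9=547/600 ∈ [41/48, 15/16) → index 8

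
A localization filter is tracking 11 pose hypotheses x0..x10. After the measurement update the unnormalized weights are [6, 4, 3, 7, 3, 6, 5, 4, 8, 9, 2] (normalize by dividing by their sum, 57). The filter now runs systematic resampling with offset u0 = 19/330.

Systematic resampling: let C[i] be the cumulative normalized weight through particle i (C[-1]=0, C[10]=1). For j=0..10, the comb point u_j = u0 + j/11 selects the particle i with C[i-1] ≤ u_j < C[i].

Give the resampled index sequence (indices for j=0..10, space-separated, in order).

0 1 3 3 5 6 7 8 8 9 10

C = [2/19, 10/57, 13/57, 20/57, 23/57, 29/57, 34/57, 2/3, 46/57, 55/57, 1]
j=0: u_0=19/330 ∈ [0, 2/19) → index 0
j=1: u_1=49/330 ∈ [2/19, 10/57) → index 1
j=2: u_2=79/330 ∈ [13/57, 20/57) → index 3
j=3: u_3=109/330 ∈ [13/57, 20/57) → index 3
j=4: u_4=139/330 ∈ [23/57, 29/57) → index 5
j=5: u_5=169/330 ∈ [29/57, 34/57) → index 6
j=6: u_6=199/330 ∈ [34/57, 2/3) → index 7
j=7: u_7=229/330 ∈ [2/3, 46/57) → index 8
j=8: u_8=259/330 ∈ [2/3, 46/57) → index 8
j=9: u_9=289/330 ∈ [46/57, 55/57) → index 9
j=10: u_10=29/30 ∈ [55/57, 1) → index 10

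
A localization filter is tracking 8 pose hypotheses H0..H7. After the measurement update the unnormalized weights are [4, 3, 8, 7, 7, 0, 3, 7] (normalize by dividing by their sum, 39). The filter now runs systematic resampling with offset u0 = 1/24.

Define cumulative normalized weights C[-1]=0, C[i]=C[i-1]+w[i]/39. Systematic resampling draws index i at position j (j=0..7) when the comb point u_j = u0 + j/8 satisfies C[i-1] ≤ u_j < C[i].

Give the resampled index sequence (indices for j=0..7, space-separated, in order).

0 1 2 3 3 4 6 7

C = [4/39, 7/39, 5/13, 22/39, 29/39, 29/39, 32/39, 1]
j=0: u_0=1/24 ∈ [0, 4/39) → index 0
j=1: u_1=1/6 ∈ [4/39, 7/39) → index 1
j=2: u_2=7/24 ∈ [7/39, 5/13) → index 2
j=3: u_3=5/12 ∈ [5/13, 22/39) → index 3
j=4: u_4=13/24 ∈ [5/13, 22/39) → index 3
j=5: u_5=2/3 ∈ [22/39, 29/39) → index 4
j=6: u_6=19/24 ∈ [29/39, 32/39) → index 6
j=7: u_7=11/12 ∈ [32/39, 1) → index 7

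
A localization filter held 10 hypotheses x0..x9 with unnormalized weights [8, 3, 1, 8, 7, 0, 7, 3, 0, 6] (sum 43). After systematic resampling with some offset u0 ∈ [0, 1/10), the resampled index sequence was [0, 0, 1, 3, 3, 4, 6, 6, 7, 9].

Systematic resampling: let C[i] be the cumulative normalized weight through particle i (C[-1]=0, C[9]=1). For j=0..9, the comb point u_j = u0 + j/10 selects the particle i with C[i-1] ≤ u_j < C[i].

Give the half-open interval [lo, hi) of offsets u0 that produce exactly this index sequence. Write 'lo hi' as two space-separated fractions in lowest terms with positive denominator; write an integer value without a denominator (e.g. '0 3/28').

6/215 12/215

C = [8/43, 11/43, 12/43, 20/43, 27/43, 27/43, 34/43, 37/43, 37/43, 1]
j=0 picked index 0: u0 ∈ [0, 8/43)
j=1 picked index 0: u0 ∈ [-1/10, 37/430)
j=2 picked index 1: u0 ∈ [-3/215, 12/215)
j=3 picked index 3: u0 ∈ [-9/430, 71/430)
j=4 picked index 3: u0 ∈ [-26/215, 14/215)
j=5 picked index 4: u0 ∈ [-3/86, 11/86)
j=6 picked index 6: u0 ∈ [6/215, 41/215)
j=7 picked index 6: u0 ∈ [-31/430, 39/430)
j=8 picked index 7: u0 ∈ [-2/215, 13/215)
j=9 picked index 9: u0 ∈ [-17/430, 1/10)
intersection: [6/215, 12/215)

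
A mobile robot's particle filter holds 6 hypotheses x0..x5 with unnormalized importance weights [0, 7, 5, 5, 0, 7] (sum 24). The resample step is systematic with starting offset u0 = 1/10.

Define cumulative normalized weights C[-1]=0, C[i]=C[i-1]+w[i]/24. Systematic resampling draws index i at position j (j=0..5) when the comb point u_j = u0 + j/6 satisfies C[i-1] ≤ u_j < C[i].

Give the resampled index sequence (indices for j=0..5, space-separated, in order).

1 1 2 3 5 5

C = [0, 7/24, 1/2, 17/24, 17/24, 1]
j=0: u_0=1/10 ∈ [0, 7/24) → index 1
j=1: u_1=4/15 ∈ [0, 7/24) → index 1
j=2: u_2=13/30 ∈ [7/24, 1/2) → index 2
j=3: u_3=3/5 ∈ [1/2, 17/24) → index 3
j=4: u_4=23/30 ∈ [17/24, 1) → index 5
j=5: u_5=14/15 ∈ [17/24, 1) → index 5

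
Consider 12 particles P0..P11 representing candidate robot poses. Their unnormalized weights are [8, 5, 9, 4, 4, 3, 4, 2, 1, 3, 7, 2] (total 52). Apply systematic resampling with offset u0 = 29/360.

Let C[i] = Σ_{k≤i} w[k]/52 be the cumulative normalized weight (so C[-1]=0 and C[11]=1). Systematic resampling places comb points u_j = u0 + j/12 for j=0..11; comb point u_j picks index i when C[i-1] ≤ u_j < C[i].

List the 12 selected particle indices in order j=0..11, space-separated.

C = [2/13, 1/4, 11/26, 1/2, 15/26, 33/52, 37/52, 3/4, 10/13, 43/52, 25/26, 1]
j=0: u_0=29/360 ∈ [0, 2/13) → index 0
j=1: u_1=59/360 ∈ [2/13, 1/4) → index 1
j=2: u_2=89/360 ∈ [2/13, 1/4) → index 1
j=3: u_3=119/360 ∈ [1/4, 11/26) → index 2
j=4: u_4=149/360 ∈ [1/4, 11/26) → index 2
j=5: u_5=179/360 ∈ [11/26, 1/2) → index 3
j=6: u_6=209/360 ∈ [15/26, 33/52) → index 5
j=7: u_7=239/360 ∈ [33/52, 37/52) → index 6
j=8: u_8=269/360 ∈ [37/52, 3/4) → index 7
j=9: u_9=299/360 ∈ [43/52, 25/26) → index 10
j=10: u_10=329/360 ∈ [43/52, 25/26) → index 10
j=11: u_11=359/360 ∈ [25/26, 1) → index 11

0 1 1 2 2 3 5 6 7 10 10 11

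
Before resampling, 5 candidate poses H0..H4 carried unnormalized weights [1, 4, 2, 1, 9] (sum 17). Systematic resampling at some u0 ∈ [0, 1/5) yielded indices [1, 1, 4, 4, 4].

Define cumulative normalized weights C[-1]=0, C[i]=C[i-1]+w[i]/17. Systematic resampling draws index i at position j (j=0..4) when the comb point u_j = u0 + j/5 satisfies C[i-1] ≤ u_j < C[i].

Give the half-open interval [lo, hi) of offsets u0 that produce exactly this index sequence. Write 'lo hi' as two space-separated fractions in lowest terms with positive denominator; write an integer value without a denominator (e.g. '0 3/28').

6/85 8/85

C = [1/17, 5/17, 7/17, 8/17, 1]
j=0 picked index 1: u0 ∈ [1/17, 5/17)
j=1 picked index 1: u0 ∈ [-12/85, 8/85)
j=2 picked index 4: u0 ∈ [6/85, 3/5)
j=3 picked index 4: u0 ∈ [-11/85, 2/5)
j=4 picked index 4: u0 ∈ [-28/85, 1/5)
intersection: [6/85, 8/85)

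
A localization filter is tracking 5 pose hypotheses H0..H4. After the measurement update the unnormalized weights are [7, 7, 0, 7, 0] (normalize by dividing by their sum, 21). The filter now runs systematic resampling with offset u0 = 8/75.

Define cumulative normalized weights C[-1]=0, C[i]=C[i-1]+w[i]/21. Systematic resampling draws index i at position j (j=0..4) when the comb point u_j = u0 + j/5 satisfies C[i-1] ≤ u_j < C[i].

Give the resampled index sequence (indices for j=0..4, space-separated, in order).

C = [1/3, 2/3, 2/3, 1, 1]
j=0: u_0=8/75 ∈ [0, 1/3) → index 0
j=1: u_1=23/75 ∈ [0, 1/3) → index 0
j=2: u_2=38/75 ∈ [1/3, 2/3) → index 1
j=3: u_3=53/75 ∈ [2/3, 1) → index 3
j=4: u_4=68/75 ∈ [2/3, 1) → index 3

0 0 1 3 3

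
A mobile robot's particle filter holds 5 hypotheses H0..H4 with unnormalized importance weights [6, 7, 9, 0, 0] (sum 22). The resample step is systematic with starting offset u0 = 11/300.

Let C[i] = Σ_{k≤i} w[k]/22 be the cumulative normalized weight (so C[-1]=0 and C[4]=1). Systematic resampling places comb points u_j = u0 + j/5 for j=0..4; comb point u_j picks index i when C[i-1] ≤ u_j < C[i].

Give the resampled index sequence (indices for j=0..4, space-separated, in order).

C = [3/11, 13/22, 1, 1, 1]
j=0: u_0=11/300 ∈ [0, 3/11) → index 0
j=1: u_1=71/300 ∈ [0, 3/11) → index 0
j=2: u_2=131/300 ∈ [3/11, 13/22) → index 1
j=3: u_3=191/300 ∈ [13/22, 1) → index 2
j=4: u_4=251/300 ∈ [13/22, 1) → index 2

0 0 1 2 2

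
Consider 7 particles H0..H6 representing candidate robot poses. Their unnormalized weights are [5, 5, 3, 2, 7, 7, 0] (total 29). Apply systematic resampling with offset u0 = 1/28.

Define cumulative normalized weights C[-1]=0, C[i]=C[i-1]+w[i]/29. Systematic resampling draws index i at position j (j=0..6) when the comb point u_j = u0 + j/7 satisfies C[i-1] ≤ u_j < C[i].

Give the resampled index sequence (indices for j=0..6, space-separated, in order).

C = [5/29, 10/29, 13/29, 15/29, 22/29, 1, 1]
j=0: u_0=1/28 ∈ [0, 5/29) → index 0
j=1: u_1=5/28 ∈ [5/29, 10/29) → index 1
j=2: u_2=9/28 ∈ [5/29, 10/29) → index 1
j=3: u_3=13/28 ∈ [13/29, 15/29) → index 3
j=4: u_4=17/28 ∈ [15/29, 22/29) → index 4
j=5: u_5=3/4 ∈ [15/29, 22/29) → index 4
j=6: u_6=25/28 ∈ [22/29, 1) → index 5

0 1 1 3 4 4 5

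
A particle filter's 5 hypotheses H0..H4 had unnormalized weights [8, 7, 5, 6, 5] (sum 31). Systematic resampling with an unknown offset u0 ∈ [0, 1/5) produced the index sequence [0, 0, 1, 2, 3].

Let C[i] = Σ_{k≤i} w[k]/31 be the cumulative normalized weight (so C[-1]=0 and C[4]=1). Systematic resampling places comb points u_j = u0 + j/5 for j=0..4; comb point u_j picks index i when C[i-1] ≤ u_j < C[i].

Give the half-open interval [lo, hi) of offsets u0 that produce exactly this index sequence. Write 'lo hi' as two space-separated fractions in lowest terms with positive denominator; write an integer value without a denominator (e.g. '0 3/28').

C = [8/31, 15/31, 20/31, 26/31, 1]
j=0 picked index 0: u0 ∈ [0, 8/31)
j=1 picked index 0: u0 ∈ [-1/5, 9/155)
j=2 picked index 1: u0 ∈ [-22/155, 13/155)
j=3 picked index 2: u0 ∈ [-18/155, 7/155)
j=4 picked index 3: u0 ∈ [-24/155, 6/155)
intersection: [0, 6/155)

0 6/155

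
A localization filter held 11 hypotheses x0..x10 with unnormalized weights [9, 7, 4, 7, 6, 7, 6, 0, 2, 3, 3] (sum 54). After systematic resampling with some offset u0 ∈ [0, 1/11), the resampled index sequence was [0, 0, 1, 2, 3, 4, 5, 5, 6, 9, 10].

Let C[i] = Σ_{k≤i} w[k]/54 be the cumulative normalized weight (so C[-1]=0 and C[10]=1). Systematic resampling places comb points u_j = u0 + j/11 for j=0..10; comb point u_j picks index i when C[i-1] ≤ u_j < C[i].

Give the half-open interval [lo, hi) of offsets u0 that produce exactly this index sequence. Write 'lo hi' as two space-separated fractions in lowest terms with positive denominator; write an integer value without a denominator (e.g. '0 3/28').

C = [1/6, 8/27, 10/27, 1/2, 11/18, 20/27, 23/27, 23/27, 8/9, 17/18, 1]
j=0 picked index 0: u0 ∈ [0, 1/6)
j=1 picked index 0: u0 ∈ [-1/11, 5/66)
j=2 picked index 1: u0 ∈ [-1/66, 34/297)
j=3 picked index 2: u0 ∈ [7/297, 29/297)
j=4 picked index 3: u0 ∈ [2/297, 3/22)
j=5 picked index 4: u0 ∈ [1/22, 31/198)
j=6 picked index 5: u0 ∈ [13/198, 58/297)
j=7 picked index 5: u0 ∈ [-5/198, 31/297)
j=8 picked index 6: u0 ∈ [4/297, 37/297)
j=9 picked index 9: u0 ∈ [7/99, 25/198)
j=10 picked index 10: u0 ∈ [7/198, 1/11)
intersection: [7/99, 5/66)

7/99 5/66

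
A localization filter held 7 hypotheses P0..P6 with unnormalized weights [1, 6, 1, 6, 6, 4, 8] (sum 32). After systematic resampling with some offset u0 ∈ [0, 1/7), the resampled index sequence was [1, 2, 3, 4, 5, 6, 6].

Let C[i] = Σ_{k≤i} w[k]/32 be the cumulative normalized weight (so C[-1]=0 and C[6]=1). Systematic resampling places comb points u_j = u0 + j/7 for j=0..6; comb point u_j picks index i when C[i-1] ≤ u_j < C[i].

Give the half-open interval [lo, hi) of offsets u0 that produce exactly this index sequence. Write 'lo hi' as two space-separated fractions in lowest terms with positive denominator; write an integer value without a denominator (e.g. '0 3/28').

17/224 3/28

C = [1/32, 7/32, 1/4, 7/16, 5/8, 3/4, 1]
j=0 picked index 1: u0 ∈ [1/32, 7/32)
j=1 picked index 2: u0 ∈ [17/224, 3/28)
j=2 picked index 3: u0 ∈ [-1/28, 17/112)
j=3 picked index 4: u0 ∈ [1/112, 11/56)
j=4 picked index 5: u0 ∈ [3/56, 5/28)
j=5 picked index 6: u0 ∈ [1/28, 2/7)
j=6 picked index 6: u0 ∈ [-3/28, 1/7)
intersection: [17/224, 3/28)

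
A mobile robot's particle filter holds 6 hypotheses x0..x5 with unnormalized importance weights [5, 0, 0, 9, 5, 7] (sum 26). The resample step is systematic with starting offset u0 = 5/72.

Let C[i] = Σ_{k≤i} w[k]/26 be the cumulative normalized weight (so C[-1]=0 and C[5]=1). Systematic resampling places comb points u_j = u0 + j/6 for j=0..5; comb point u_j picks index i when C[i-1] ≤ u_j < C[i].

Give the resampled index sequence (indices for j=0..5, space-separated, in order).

0 3 3 4 5 5

C = [5/26, 5/26, 5/26, 7/13, 19/26, 1]
j=0: u_0=5/72 ∈ [0, 5/26) → index 0
j=1: u_1=17/72 ∈ [5/26, 7/13) → index 3
j=2: u_2=29/72 ∈ [5/26, 7/13) → index 3
j=3: u_3=41/72 ∈ [7/13, 19/26) → index 4
j=4: u_4=53/72 ∈ [19/26, 1) → index 5
j=5: u_5=65/72 ∈ [19/26, 1) → index 5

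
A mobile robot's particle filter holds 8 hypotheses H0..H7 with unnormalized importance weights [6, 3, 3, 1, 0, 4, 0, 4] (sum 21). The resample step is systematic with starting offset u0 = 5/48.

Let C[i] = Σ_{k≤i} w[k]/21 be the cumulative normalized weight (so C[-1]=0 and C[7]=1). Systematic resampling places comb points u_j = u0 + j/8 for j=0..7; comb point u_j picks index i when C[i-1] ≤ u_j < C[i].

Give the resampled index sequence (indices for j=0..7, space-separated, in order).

C = [2/7, 3/7, 4/7, 13/21, 13/21, 17/21, 17/21, 1]
j=0: u_0=5/48 ∈ [0, 2/7) → index 0
j=1: u_1=11/48 ∈ [0, 2/7) → index 0
j=2: u_2=17/48 ∈ [2/7, 3/7) → index 1
j=3: u_3=23/48 ∈ [3/7, 4/7) → index 2
j=4: u_4=29/48 ∈ [4/7, 13/21) → index 3
j=5: u_5=35/48 ∈ [13/21, 17/21) → index 5
j=6: u_6=41/48 ∈ [17/21, 1) → index 7
j=7: u_7=47/48 ∈ [17/21, 1) → index 7

0 0 1 2 3 5 7 7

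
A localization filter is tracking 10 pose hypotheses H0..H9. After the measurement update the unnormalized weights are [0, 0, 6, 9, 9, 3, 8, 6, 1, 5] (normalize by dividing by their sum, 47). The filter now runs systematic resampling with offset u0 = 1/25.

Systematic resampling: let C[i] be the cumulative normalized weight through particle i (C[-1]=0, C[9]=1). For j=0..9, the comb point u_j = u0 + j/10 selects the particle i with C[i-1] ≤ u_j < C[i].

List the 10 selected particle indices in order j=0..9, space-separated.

2 3 3 4 4 5 6 6 7 9

C = [0, 0, 6/47, 15/47, 24/47, 27/47, 35/47, 41/47, 42/47, 1]
j=0: u_0=1/25 ∈ [0, 6/47) → index 2
j=1: u_1=7/50 ∈ [6/47, 15/47) → index 3
j=2: u_2=6/25 ∈ [6/47, 15/47) → index 3
j=3: u_3=17/50 ∈ [15/47, 24/47) → index 4
j=4: u_4=11/25 ∈ [15/47, 24/47) → index 4
j=5: u_5=27/50 ∈ [24/47, 27/47) → index 5
j=6: u_6=16/25 ∈ [27/47, 35/47) → index 6
j=7: u_7=37/50 ∈ [27/47, 35/47) → index 6
j=8: u_8=21/25 ∈ [35/47, 41/47) → index 7
j=9: u_9=47/50 ∈ [42/47, 1) → index 9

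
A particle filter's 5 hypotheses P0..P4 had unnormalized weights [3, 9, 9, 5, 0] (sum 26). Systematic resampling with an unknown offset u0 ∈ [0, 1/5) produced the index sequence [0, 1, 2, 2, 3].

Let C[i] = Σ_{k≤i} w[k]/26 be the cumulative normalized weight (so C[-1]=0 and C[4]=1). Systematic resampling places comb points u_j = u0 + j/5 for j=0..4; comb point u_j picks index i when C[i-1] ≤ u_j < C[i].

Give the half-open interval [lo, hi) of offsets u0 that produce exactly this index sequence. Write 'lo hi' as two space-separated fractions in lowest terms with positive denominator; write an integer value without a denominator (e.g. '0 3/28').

4/65 3/26

C = [3/26, 6/13, 21/26, 1, 1]
j=0 picked index 0: u0 ∈ [0, 3/26)
j=1 picked index 1: u0 ∈ [-11/130, 17/65)
j=2 picked index 2: u0 ∈ [4/65, 53/130)
j=3 picked index 2: u0 ∈ [-9/65, 27/130)
j=4 picked index 3: u0 ∈ [1/130, 1/5)
intersection: [4/65, 3/26)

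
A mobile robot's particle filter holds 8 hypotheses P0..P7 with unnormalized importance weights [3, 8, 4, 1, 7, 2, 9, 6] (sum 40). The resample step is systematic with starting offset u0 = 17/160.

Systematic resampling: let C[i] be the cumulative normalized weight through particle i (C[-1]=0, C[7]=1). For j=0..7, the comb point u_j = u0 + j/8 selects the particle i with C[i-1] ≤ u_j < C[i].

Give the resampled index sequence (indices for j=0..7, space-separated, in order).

1 1 2 4 5 6 7 7

C = [3/40, 11/40, 3/8, 2/5, 23/40, 5/8, 17/20, 1]
j=0: u_0=17/160 ∈ [3/40, 11/40) → index 1
j=1: u_1=37/160 ∈ [3/40, 11/40) → index 1
j=2: u_2=57/160 ∈ [11/40, 3/8) → index 2
j=3: u_3=77/160 ∈ [2/5, 23/40) → index 4
j=4: u_4=97/160 ∈ [23/40, 5/8) → index 5
j=5: u_5=117/160 ∈ [5/8, 17/20) → index 6
j=6: u_6=137/160 ∈ [17/20, 1) → index 7
j=7: u_7=157/160 ∈ [17/20, 1) → index 7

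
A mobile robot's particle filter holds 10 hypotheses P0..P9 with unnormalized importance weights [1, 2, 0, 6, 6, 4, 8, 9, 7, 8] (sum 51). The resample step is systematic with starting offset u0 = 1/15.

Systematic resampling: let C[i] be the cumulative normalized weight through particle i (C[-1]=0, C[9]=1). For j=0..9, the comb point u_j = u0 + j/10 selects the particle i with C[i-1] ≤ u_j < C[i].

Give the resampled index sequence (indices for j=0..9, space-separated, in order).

C = [1/51, 1/17, 1/17, 3/17, 5/17, 19/51, 9/17, 12/17, 43/51, 1]
j=0: u_0=1/15 ∈ [1/17, 3/17) → index 3
j=1: u_1=1/6 ∈ [1/17, 3/17) → index 3
j=2: u_2=4/15 ∈ [3/17, 5/17) → index 4
j=3: u_3=11/30 ∈ [5/17, 19/51) → index 5
j=4: u_4=7/15 ∈ [19/51, 9/17) → index 6
j=5: u_5=17/30 ∈ [9/17, 12/17) → index 7
j=6: u_6=2/3 ∈ [9/17, 12/17) → index 7
j=7: u_7=23/30 ∈ [12/17, 43/51) → index 8
j=8: u_8=13/15 ∈ [43/51, 1) → index 9
j=9: u_9=29/30 ∈ [43/51, 1) → index 9

3 3 4 5 6 7 7 8 9 9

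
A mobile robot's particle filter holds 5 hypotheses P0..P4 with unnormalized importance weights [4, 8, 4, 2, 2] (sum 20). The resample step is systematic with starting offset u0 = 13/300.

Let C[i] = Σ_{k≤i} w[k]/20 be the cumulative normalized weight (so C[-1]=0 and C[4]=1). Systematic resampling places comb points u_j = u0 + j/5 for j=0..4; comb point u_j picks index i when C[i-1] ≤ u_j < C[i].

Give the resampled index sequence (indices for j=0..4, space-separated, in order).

0 1 1 2 3

C = [1/5, 3/5, 4/5, 9/10, 1]
j=0: u_0=13/300 ∈ [0, 1/5) → index 0
j=1: u_1=73/300 ∈ [1/5, 3/5) → index 1
j=2: u_2=133/300 ∈ [1/5, 3/5) → index 1
j=3: u_3=193/300 ∈ [3/5, 4/5) → index 2
j=4: u_4=253/300 ∈ [4/5, 9/10) → index 3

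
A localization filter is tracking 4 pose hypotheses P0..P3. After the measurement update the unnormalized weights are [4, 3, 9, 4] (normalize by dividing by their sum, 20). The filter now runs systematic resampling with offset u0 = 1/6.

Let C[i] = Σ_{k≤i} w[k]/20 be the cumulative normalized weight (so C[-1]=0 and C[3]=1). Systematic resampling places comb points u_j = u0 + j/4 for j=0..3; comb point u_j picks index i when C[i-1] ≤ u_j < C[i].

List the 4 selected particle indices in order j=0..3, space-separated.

0 2 2 3

C = [1/5, 7/20, 4/5, 1]
j=0: u_0=1/6 ∈ [0, 1/5) → index 0
j=1: u_1=5/12 ∈ [7/20, 4/5) → index 2
j=2: u_2=2/3 ∈ [7/20, 4/5) → index 2
j=3: u_3=11/12 ∈ [4/5, 1) → index 3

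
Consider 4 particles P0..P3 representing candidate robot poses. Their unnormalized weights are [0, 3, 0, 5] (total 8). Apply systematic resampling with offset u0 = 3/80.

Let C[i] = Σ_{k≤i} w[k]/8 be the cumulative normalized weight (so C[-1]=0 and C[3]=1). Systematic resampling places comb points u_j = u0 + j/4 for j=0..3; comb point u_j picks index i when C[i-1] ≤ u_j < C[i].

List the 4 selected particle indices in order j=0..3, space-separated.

C = [0, 3/8, 3/8, 1]
j=0: u_0=3/80 ∈ [0, 3/8) → index 1
j=1: u_1=23/80 ∈ [0, 3/8) → index 1
j=2: u_2=43/80 ∈ [3/8, 1) → index 3
j=3: u_3=63/80 ∈ [3/8, 1) → index 3

1 1 3 3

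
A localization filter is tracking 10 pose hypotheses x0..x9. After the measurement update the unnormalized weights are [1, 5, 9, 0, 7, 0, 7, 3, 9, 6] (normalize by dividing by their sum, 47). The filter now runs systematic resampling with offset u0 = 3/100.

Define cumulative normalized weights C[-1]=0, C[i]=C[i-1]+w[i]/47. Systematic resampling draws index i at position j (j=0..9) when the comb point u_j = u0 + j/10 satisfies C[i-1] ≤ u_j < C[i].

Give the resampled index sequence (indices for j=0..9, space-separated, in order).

1 2 2 4 4 6 7 8 8 9

C = [1/47, 6/47, 15/47, 15/47, 22/47, 22/47, 29/47, 32/47, 41/47, 1]
j=0: u_0=3/100 ∈ [1/47, 6/47) → index 1
j=1: u_1=13/100 ∈ [6/47, 15/47) → index 2
j=2: u_2=23/100 ∈ [6/47, 15/47) → index 2
j=3: u_3=33/100 ∈ [15/47, 22/47) → index 4
j=4: u_4=43/100 ∈ [15/47, 22/47) → index 4
j=5: u_5=53/100 ∈ [22/47, 29/47) → index 6
j=6: u_6=63/100 ∈ [29/47, 32/47) → index 7
j=7: u_7=73/100 ∈ [32/47, 41/47) → index 8
j=8: u_8=83/100 ∈ [32/47, 41/47) → index 8
j=9: u_9=93/100 ∈ [41/47, 1) → index 9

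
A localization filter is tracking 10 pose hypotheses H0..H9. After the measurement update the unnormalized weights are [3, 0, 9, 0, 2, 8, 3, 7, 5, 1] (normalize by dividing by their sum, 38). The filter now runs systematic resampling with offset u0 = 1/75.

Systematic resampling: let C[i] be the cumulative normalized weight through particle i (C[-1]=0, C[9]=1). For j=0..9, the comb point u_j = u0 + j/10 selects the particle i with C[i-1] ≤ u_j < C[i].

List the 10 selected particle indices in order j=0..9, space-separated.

0 2 2 2 5 5 6 7 7 8

C = [3/38, 3/38, 6/19, 6/19, 7/19, 11/19, 25/38, 16/19, 37/38, 1]
j=0: u_0=1/75 ∈ [0, 3/38) → index 0
j=1: u_1=17/150 ∈ [3/38, 6/19) → index 2
j=2: u_2=16/75 ∈ [3/38, 6/19) → index 2
j=3: u_3=47/150 ∈ [3/38, 6/19) → index 2
j=4: u_4=31/75 ∈ [7/19, 11/19) → index 5
j=5: u_5=77/150 ∈ [7/19, 11/19) → index 5
j=6: u_6=46/75 ∈ [11/19, 25/38) → index 6
j=7: u_7=107/150 ∈ [25/38, 16/19) → index 7
j=8: u_8=61/75 ∈ [25/38, 16/19) → index 7
j=9: u_9=137/150 ∈ [16/19, 37/38) → index 8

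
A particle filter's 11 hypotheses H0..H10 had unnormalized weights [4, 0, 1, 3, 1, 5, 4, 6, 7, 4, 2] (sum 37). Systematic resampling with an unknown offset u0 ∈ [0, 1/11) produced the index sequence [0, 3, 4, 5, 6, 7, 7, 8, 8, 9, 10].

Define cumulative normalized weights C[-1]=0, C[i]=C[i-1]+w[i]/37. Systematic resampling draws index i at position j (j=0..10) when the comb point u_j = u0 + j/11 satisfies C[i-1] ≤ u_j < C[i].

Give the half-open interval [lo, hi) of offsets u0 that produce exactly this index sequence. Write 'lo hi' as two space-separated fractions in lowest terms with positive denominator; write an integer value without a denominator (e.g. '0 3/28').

C = [4/37, 4/37, 5/37, 8/37, 9/37, 14/37, 18/37, 24/37, 31/37, 35/37, 1]
j=0 picked index 0: u0 ∈ [0, 4/37)
j=1 picked index 3: u0 ∈ [18/407, 51/407)
j=2 picked index 4: u0 ∈ [14/407, 25/407)
j=3 picked index 5: u0 ∈ [-12/407, 43/407)
j=4 picked index 6: u0 ∈ [6/407, 50/407)
j=5 picked index 7: u0 ∈ [13/407, 79/407)
j=6 picked index 7: u0 ∈ [-24/407, 42/407)
j=7 picked index 8: u0 ∈ [5/407, 82/407)
j=8 picked index 8: u0 ∈ [-32/407, 45/407)
j=9 picked index 9: u0 ∈ [8/407, 52/407)
j=10 picked index 10: u0 ∈ [15/407, 1/11)
intersection: [18/407, 25/407)

18/407 25/407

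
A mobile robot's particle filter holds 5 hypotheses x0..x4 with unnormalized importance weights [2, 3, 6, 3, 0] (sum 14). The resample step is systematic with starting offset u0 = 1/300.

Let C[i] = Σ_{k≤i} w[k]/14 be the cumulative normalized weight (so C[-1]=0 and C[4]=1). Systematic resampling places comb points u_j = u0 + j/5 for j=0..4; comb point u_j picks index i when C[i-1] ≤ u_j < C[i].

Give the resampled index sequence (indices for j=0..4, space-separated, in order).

C = [1/7, 5/14, 11/14, 1, 1]
j=0: u_0=1/300 ∈ [0, 1/7) → index 0
j=1: u_1=61/300 ∈ [1/7, 5/14) → index 1
j=2: u_2=121/300 ∈ [5/14, 11/14) → index 2
j=3: u_3=181/300 ∈ [5/14, 11/14) → index 2
j=4: u_4=241/300 ∈ [11/14, 1) → index 3

0 1 2 2 3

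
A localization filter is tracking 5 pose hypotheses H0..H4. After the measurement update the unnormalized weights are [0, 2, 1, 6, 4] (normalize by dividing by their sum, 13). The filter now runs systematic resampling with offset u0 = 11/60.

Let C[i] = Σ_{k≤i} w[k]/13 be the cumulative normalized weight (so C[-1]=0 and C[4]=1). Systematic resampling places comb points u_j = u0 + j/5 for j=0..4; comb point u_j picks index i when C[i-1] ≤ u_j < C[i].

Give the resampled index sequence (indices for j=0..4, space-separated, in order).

2 3 3 4 4

C = [0, 2/13, 3/13, 9/13, 1]
j=0: u_0=11/60 ∈ [2/13, 3/13) → index 2
j=1: u_1=23/60 ∈ [3/13, 9/13) → index 3
j=2: u_2=7/12 ∈ [3/13, 9/13) → index 3
j=3: u_3=47/60 ∈ [9/13, 1) → index 4
j=4: u_4=59/60 ∈ [9/13, 1) → index 4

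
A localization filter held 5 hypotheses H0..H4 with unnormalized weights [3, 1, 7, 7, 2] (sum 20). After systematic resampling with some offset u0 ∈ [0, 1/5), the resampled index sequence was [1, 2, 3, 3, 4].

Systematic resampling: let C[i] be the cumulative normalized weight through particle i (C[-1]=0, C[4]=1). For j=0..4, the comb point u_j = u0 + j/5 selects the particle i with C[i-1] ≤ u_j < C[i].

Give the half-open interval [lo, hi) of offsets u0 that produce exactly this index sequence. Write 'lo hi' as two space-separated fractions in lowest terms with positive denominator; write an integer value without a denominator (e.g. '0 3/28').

C = [3/20, 1/5, 11/20, 9/10, 1]
j=0 picked index 1: u0 ∈ [3/20, 1/5)
j=1 picked index 2: u0 ∈ [0, 7/20)
j=2 picked index 3: u0 ∈ [3/20, 1/2)
j=3 picked index 3: u0 ∈ [-1/20, 3/10)
j=4 picked index 4: u0 ∈ [1/10, 1/5)
intersection: [3/20, 1/5)

3/20 1/5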